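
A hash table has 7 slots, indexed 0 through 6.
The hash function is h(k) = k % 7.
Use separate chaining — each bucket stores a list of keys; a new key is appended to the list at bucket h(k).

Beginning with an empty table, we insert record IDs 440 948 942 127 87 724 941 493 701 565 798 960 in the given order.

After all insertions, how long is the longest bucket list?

440 → bucket 6
948 → bucket 3
942 → bucket 4
127 → bucket 1
87 → bucket 3 (collision)
724 → bucket 3 (collision)
941 → bucket 3 (collision)
493 → bucket 3 (collision)
701 → bucket 1 (collision)
565 → bucket 5
798 → bucket 0
960 → bucket 1 (collision)
Final buckets:
0: 798
1: 127 -> 701 -> 960
2: -
3: 948 -> 87 -> 724 -> 941 -> 493
4: 942
5: 565
6: 440

5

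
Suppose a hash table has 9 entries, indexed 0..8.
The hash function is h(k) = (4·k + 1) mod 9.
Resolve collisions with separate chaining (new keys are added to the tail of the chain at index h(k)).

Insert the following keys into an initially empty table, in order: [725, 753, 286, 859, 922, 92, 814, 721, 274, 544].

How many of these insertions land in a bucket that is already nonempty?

4

725 -> bucket 3
753 -> bucket 7
286 -> bucket 2
859 -> bucket 8
922 -> bucket 8 (collision)
92 -> bucket 0
814 -> bucket 8 (collision)
721 -> bucket 5
274 -> bucket 8 (collision)
544 -> bucket 8 (collision)
Final buckets:
0: 92
1: —
2: 286
3: 725
4: —
5: 721
6: —
7: 753
8: 859 -> 922 -> 814 -> 274 -> 544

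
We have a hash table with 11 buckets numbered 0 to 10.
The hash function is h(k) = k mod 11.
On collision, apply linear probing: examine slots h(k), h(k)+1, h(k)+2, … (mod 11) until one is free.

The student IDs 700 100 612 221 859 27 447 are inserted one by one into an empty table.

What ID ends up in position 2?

Insert 700: h=7, slot 7 empty => index 7.
Insert 100: h=1, slot 1 empty => index 1.
Insert 612: h=7, slot 7 occupied => index 8.
Insert 221: h=1, slot 1 occupied => index 2.
Insert 859: h=1, slots 1,2 occupied => index 3.
Insert 27: h=5, slot 5 empty => index 5.
Insert 447: h=7, slots 7,8 occupied => index 9.
Table: [—, 100, 221, 859, —, 27, —, 700, 612, 447, —]

221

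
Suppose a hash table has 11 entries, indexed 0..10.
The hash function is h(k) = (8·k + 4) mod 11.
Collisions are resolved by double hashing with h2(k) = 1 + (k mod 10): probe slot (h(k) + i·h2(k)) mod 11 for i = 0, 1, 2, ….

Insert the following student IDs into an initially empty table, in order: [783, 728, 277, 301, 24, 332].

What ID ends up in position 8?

Insert 783: h=9, slot 9 empty => index 9.
Insert 728: h=9, h2=9, slot 9 occupied => index 7.
Insert 277: h=9, h2=8, slot 9 occupied => index 6.
Insert 301: h=3, slot 3 empty => index 3.
Insert 24: h=9, h2=5, slots 9,3 occupied => index 8.
Insert 332: h=9, h2=3, slot 9 occupied => index 1.
Table: [∅, 332, ∅, 301, ∅, ∅, 277, 728, 24, 783, ∅]

24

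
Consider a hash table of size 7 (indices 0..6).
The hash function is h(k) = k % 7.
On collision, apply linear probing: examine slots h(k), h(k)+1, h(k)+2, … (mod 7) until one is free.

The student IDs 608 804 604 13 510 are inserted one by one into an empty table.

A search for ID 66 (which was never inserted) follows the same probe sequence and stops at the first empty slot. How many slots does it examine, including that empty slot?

2

608: h=6 → slot 6
804: h=6, probe 6,0 → slot 0
604: h=2 → slot 2
13: h=6, probe 6,0,1 → slot 1
510: h=6, probe 6,0,1,2,3 → slot 3
Table: [804, 13, 604, 510, _, _, 608]
Lookup 66: h=3, probe 3,4 → slot 4 empty, not found.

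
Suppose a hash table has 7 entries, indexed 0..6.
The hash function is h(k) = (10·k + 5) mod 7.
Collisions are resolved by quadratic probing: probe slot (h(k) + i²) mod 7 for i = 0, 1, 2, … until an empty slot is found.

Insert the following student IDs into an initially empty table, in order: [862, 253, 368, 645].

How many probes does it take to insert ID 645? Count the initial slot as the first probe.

Insert 862: h=1, slot 1 empty → index 1.
Insert 253: h=1, slot 1 occupied → index 2.
Insert 368: h=3, slot 3 empty → index 3.
Insert 645: h=1, slots 1,2 occupied → index 5.
Table: [-, 862, 253, 368, -, 645, -]

3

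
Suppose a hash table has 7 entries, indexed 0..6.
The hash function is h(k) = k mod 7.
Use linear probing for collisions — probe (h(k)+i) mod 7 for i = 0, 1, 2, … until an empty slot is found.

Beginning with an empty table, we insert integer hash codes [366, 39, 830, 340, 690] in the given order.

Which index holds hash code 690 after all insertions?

0

366 hashes to 2; slot 2 is free → place at 2.
39 hashes to 4; slot 4 is free → place at 4.
830 hashes to 4; 4 taken → place at 5.
340 hashes to 4; 4,5 taken → place at 6.
690 hashes to 4; 4,5,6 taken → place at 0.
Table: [690, ∅, 366, ∅, 39, 830, 340]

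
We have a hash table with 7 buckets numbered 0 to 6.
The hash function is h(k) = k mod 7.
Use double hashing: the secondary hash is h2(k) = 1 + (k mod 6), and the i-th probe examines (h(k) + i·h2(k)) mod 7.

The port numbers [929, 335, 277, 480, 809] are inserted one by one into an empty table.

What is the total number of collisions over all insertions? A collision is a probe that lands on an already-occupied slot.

929: h=5 -> slot 5
335: h=6 -> slot 6
277: h=4 -> slot 4
480: h=4, h2=1, probe 4,5,6,0 -> slot 0
809: h=4, h2=6, probe 4,3 -> slot 3
Table: [480, -, -, 809, 277, 929, 335]

4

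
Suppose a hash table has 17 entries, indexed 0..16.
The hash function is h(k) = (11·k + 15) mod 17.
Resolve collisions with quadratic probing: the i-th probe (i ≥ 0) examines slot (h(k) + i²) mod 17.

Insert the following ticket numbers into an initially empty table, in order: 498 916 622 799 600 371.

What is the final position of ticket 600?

Insert 498: h=2, slot 2 empty → index 2.
Insert 916: h=10, slot 10 empty → index 10.
Insert 622: h=6, slot 6 empty → index 6.
Insert 799: h=15, slot 15 empty → index 15.
Insert 600: h=2, slot 2 occupied → index 3.
Insert 371: h=16, slot 16 empty → index 16.
Table: [∅, ∅, 498, 600, ∅, ∅, 622, ∅, ∅, ∅, 916, ∅, ∅, ∅, ∅, 799, 371]

3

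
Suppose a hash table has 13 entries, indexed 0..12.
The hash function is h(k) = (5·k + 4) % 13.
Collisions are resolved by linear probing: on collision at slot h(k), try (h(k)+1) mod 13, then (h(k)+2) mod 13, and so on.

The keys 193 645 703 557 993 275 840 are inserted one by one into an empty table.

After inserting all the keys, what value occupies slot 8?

193 hashes to 7; slot 7 is free -> place at 7.
645 hashes to 5; slot 5 is free -> place at 5.
703 hashes to 9; slot 9 is free -> place at 9.
557 hashes to 7; 7 taken -> place at 8.
993 hashes to 3; slot 3 is free -> place at 3.
275 hashes to 1; slot 1 is free -> place at 1.
840 hashes to 5; 5 taken -> place at 6.
Table: [., 275, ., 993, ., 645, 840, 193, 557, 703, ., ., .]

557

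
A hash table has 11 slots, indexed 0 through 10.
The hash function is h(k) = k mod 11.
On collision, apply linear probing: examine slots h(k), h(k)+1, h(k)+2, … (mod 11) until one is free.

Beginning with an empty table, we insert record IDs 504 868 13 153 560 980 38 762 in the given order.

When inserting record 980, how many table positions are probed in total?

504 hashes to 9; slot 9 is free → place at 9.
868 hashes to 10; slot 10 is free → place at 10.
13 hashes to 2; slot 2 is free → place at 2.
153 hashes to 10; 10 taken → place at 0.
560 hashes to 10; 10,0 taken → place at 1.
980 hashes to 1; 1,2 taken → place at 3.
38 hashes to 5; slot 5 is free → place at 5.
762 hashes to 3; 3 taken → place at 4.
Table: [153, 560, 13, 980, 762, 38, _, _, _, 504, 868]

3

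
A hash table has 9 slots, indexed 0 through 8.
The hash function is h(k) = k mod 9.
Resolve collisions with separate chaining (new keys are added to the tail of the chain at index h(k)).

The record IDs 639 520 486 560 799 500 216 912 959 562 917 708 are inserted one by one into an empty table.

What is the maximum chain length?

3

Insert 639: h=0, bucket 0 empty -> new chain.
Insert 520: h=7, bucket 7 empty -> new chain.
Insert 486: h=0, bucket 0 nonempty -> append to chain.
Insert 560: h=2, bucket 2 empty -> new chain.
Insert 799: h=7, bucket 7 nonempty -> append to chain.
Insert 500: h=5, bucket 5 empty -> new chain.
Insert 216: h=0, bucket 0 nonempty -> append to chain.
Insert 912: h=3, bucket 3 empty -> new chain.
Insert 959: h=5, bucket 5 nonempty -> append to chain.
Insert 562: h=4, bucket 4 empty -> new chain.
Insert 917: h=8, bucket 8 empty -> new chain.
Insert 708: h=6, bucket 6 empty -> new chain.
Final buckets:
0: 639 -> 486 -> 216
1: .
2: 560
3: 912
4: 562
5: 500 -> 959
6: 708
7: 520 -> 799
8: 917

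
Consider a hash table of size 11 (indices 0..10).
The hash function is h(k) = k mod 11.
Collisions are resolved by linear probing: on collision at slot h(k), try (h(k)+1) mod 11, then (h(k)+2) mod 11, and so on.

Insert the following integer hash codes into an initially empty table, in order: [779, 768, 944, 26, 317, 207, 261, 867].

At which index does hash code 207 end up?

779: h=9 -> slot 9
768: h=9, probe 9,10 -> slot 10
944: h=9, probe 9,10,0 -> slot 0
26: h=4 -> slot 4
317: h=9, probe 9,10,0,1 -> slot 1
207: h=9, probe 9,10,0,1,2 -> slot 2
261: h=8 -> slot 8
867: h=9, probe 9,10,0,1,2,3 -> slot 3
Table: [944, 317, 207, 867, 26, -, -, -, 261, 779, 768]

2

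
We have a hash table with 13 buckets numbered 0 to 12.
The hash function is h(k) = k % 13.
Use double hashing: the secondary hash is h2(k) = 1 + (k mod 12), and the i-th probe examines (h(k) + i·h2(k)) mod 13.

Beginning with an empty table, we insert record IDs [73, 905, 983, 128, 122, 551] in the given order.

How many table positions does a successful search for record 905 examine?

73: h=8 → slot 8
905: h=8, h2=6, probe 8,1 → slot 1
983: h=8, h2=12, probe 8,7 → slot 7
128: h=11 → slot 11
122: h=5 → slot 5
551: h=5, h2=12, probe 5,4 → slot 4
Table: [∅, 905, ∅, ∅, 551, 122, ∅, 983, 73, ∅, ∅, 128, ∅]
Lookup 905: h=8, h2=6, probe 8,1 → found at 1.

2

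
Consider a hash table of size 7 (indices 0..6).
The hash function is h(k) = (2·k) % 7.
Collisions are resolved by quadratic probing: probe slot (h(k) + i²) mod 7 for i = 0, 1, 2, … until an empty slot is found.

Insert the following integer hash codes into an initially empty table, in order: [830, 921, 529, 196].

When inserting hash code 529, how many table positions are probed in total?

3

830: h=1 => slot 1
921: h=1, probe 1,2 => slot 2
529: h=1, probe 1,2,5 => slot 5
196: h=0 => slot 0
Table: [196, 830, 921, —, —, 529, —]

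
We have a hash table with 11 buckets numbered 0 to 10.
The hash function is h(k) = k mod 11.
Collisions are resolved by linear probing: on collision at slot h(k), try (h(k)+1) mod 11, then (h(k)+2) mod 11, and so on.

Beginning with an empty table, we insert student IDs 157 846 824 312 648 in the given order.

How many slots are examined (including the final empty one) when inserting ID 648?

157 hashes to 3; slot 3 is free -> place at 3.
846 hashes to 10; slot 10 is free -> place at 10.
824 hashes to 10; 10 taken -> place at 0.
312 hashes to 4; slot 4 is free -> place at 4.
648 hashes to 10; 10,0 taken -> place at 1.
Table: [824, 648, —, 157, 312, —, —, —, —, —, 846]

3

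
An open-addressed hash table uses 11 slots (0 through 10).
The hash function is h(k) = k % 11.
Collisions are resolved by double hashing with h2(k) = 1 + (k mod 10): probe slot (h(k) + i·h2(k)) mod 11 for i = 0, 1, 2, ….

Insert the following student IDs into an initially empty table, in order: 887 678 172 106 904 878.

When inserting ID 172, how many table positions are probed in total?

2

887: h=7 → slot 7
678: h=7, h2=9, probe 7,5 → slot 5
172: h=7, h2=3, probe 7,10 → slot 10
106: h=7, h2=7, probe 7,3 → slot 3
904: h=2 → slot 2
878: h=9 → slot 9
Table: [_, _, 904, 106, _, 678, _, 887, _, 878, 172]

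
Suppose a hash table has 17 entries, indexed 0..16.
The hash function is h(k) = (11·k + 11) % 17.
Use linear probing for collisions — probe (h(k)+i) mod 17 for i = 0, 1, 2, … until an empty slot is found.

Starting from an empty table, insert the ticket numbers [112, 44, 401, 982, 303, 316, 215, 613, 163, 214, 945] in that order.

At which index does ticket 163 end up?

7

112 hashes to 2; slot 2 is free => place at 2.
44 hashes to 2; 2 taken => place at 3.
401 hashes to 2; 2,3 taken => place at 4.
982 hashes to 1; slot 1 is free => place at 1.
303 hashes to 12; slot 12 is free => place at 12.
316 hashes to 2; 2,3,4 taken => place at 5.
215 hashes to 13; slot 13 is free => place at 13.
613 hashes to 5; 5 taken => place at 6.
163 hashes to 2; 2,3,4,5,6 taken => place at 7.
214 hashes to 2; 2,3,4,5,6,7 taken => place at 8.
945 hashes to 2; 2,3,4,5,6,7,8 taken => place at 9.
Table: [-, 982, 112, 44, 401, 316, 613, 163, 214, 945, -, -, 303, 215, -, -, -]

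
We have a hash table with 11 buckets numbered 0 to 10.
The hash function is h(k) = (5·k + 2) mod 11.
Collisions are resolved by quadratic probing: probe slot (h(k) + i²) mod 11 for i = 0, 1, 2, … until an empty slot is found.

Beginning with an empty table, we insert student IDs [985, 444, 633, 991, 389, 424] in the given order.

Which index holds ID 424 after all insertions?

8

985 hashes to 10; slot 10 is free => place at 10.
444 hashes to 0; slot 0 is free => place at 0.
633 hashes to 10; 10,0 taken => place at 3.
991 hashes to 7; slot 7 is free => place at 7.
389 hashes to 0; 0 taken => place at 1.
424 hashes to 10; 10,0,3 taken => place at 8.
Table: [444, 389, —, 633, —, —, —, 991, 424, —, 985]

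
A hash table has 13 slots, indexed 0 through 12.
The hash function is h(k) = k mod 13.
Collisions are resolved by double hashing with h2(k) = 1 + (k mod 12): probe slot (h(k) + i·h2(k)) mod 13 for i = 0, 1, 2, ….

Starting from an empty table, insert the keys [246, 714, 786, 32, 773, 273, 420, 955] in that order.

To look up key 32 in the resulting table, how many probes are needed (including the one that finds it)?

246 hashes to 12; slot 12 is free => place at 12.
714 hashes to 12, h2=7; 12 taken => place at 6.
786 hashes to 6, h2=7; 6 taken => place at 0.
32 hashes to 6, h2=9; 6 taken => place at 2.
773 hashes to 6, h2=6; 6,12 taken => place at 5.
273 hashes to 0, h2=10; 0 taken => place at 10.
420 hashes to 4; slot 4 is free => place at 4.
955 hashes to 6, h2=8; 6 taken => place at 1.
Table: [786, 955, 32, -, 420, 773, 714, -, -, -, 273, -, 246]
Lookup 32: h=6, h2=9, probe 6,2 → found at 2.

2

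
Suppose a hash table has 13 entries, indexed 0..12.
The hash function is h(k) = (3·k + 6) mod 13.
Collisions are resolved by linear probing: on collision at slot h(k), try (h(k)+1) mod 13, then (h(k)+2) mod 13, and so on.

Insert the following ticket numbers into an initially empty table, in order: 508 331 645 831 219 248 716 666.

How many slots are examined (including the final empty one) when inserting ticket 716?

4

Insert 508: h=9, slot 9 empty => index 9.
Insert 331: h=11, slot 11 empty => index 11.
Insert 645: h=4, slot 4 empty => index 4.
Insert 831: h=3, slot 3 empty => index 3.
Insert 219: h=0, slot 0 empty => index 0.
Insert 248: h=9, slot 9 occupied => index 10.
Insert 716: h=9, slots 9,10,11 occupied => index 12.
Insert 666: h=2, slot 2 empty => index 2.
Table: [219, —, 666, 831, 645, —, —, —, —, 508, 248, 331, 716]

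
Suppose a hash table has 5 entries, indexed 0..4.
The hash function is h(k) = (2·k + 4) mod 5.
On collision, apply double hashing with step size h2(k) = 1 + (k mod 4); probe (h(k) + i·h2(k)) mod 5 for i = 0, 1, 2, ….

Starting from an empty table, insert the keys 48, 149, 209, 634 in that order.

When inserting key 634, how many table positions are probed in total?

3

Insert 48: h=0, slot 0 empty → index 0.
Insert 149: h=2, slot 2 empty → index 2.
Insert 209: h=2, h2=2, slot 2 occupied → index 4.
Insert 634: h=2, h2=3, slots 2,0 occupied → index 3.
Table: [48, ., 149, 634, 209]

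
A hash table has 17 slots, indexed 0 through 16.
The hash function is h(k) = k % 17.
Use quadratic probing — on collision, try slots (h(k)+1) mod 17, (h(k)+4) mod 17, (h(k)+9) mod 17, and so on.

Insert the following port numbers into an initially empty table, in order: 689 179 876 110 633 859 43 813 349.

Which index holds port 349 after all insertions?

11

689: h=9 → slot 9
179: h=9, probe 9,10 → slot 10
876: h=9, probe 9,10,13 → slot 13
110: h=8 → slot 8
633: h=4 → slot 4
859: h=9, probe 9,10,13,1 → slot 1
43: h=9, probe 9,10,13,1,8,0 → slot 0
813: h=14 → slot 14
349: h=9, probe 9,10,13,1,8,0,11 → slot 11
Table: [43, 859, ∅, ∅, 633, ∅, ∅, ∅, 110, 689, 179, 349, ∅, 876, 813, ∅, ∅]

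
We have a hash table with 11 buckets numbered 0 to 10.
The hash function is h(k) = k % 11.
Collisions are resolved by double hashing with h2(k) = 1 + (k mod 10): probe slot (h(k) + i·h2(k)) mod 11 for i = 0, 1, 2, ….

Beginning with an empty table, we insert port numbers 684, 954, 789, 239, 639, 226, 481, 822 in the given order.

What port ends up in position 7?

789

684 hashes to 2; slot 2 is free -> place at 2.
954 hashes to 8; slot 8 is free -> place at 8.
789 hashes to 8, h2=10; 8 taken -> place at 7.
239 hashes to 8, h2=10; 8,7 taken -> place at 6.
639 hashes to 1; slot 1 is free -> place at 1.
226 hashes to 6, h2=7; 6,2 taken -> place at 9.
481 hashes to 8, h2=2; 8 taken -> place at 10.
822 hashes to 8, h2=3; 8 taken -> place at 0.
Table: [822, 639, 684, —, —, —, 239, 789, 954, 226, 481]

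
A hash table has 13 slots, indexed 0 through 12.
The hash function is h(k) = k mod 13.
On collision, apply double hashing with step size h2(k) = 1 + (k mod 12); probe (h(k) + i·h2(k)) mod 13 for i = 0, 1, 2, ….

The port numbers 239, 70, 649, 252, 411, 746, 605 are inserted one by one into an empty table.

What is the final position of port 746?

Insert 239: h=5, slot 5 empty -> index 5.
Insert 70: h=5, h2=11, slot 5 occupied -> index 3.
Insert 649: h=12, slot 12 empty -> index 12.
Insert 252: h=5, h2=1, slot 5 occupied -> index 6.
Insert 411: h=8, slot 8 empty -> index 8.
Insert 746: h=5, h2=3, slots 5,8 occupied -> index 11.
Insert 605: h=7, slot 7 empty -> index 7.
Table: [_, _, _, 70, _, 239, 252, 605, 411, _, _, 746, 649]

11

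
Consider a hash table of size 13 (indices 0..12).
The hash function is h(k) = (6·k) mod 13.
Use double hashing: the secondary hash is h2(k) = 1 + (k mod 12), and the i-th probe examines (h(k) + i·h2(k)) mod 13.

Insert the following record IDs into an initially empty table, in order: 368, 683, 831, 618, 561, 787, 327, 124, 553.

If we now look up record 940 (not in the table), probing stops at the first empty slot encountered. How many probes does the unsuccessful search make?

368: h=11 => slot 11
683: h=3 => slot 3
831: h=7 => slot 7
618: h=3, h2=7, probe 3,10 => slot 10
561: h=12 => slot 12
787: h=3, h2=8, probe 3,11,6 => slot 6
327: h=12, h2=4, probe 12,3,7,11,2 => slot 2
124: h=3, h2=5, probe 3,8 => slot 8
553: h=3, h2=2, probe 3,5 => slot 5
Table: [_, _, 327, 683, _, 553, 787, 831, 124, _, 618, 368, 561]
Lookup 940: h=11, h2=5, probe 11,3,8,0 → slot 0 empty, not found.

4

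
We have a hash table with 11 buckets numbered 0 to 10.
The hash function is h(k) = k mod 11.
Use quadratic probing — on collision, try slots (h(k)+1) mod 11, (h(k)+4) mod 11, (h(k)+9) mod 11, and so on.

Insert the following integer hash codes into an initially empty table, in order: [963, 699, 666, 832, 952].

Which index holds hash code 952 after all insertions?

963 hashes to 6; slot 6 is free → place at 6.
699 hashes to 6; 6 taken → place at 7.
666 hashes to 6; 6,7 taken → place at 10.
832 hashes to 7; 7 taken → place at 8.
952 hashes to 6; 6,7,10 taken → place at 4.
Table: [-, -, -, -, 952, -, 963, 699, 832, -, 666]

4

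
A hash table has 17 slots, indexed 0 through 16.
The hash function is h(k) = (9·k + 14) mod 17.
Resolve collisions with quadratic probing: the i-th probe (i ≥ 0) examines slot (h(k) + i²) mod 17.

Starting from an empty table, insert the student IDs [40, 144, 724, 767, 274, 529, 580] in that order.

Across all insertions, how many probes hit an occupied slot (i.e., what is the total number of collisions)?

8

40: h=0 => slot 0
144: h=1 => slot 1
724: h=2 => slot 2
767: h=15 => slot 15
274: h=15, probe 15,16 => slot 16
529: h=15, probe 15,16,2,7 => slot 7
580: h=15, probe 15,16,2,7,14 => slot 14
Table: [40, 144, 724, ., ., ., ., 529, ., ., ., ., ., ., 580, 767, 274]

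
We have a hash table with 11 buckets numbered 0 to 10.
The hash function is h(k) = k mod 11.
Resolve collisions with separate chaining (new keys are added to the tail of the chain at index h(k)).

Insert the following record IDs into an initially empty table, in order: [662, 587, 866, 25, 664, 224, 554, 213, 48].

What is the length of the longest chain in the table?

662 → bucket 2
587 → bucket 4
866 → bucket 8
25 → bucket 3
664 → bucket 4 (collision)
224 → bucket 4 (collision)
554 → bucket 4 (collision)
213 → bucket 4 (collision)
48 → bucket 4 (collision)
Final buckets:
0: _
1: _
2: 662
3: 25
4: 587 -> 664 -> 224 -> 554 -> 213 -> 48
5: _
6: _
7: _
8: 866
9: _
10: _

6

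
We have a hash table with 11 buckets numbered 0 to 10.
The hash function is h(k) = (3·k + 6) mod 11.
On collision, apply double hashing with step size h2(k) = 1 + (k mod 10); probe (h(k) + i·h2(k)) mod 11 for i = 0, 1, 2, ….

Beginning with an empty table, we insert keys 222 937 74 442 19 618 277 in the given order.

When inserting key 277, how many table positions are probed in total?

3

222 hashes to 1; slot 1 is free -> place at 1.
937 hashes to 1, h2=8; 1 taken -> place at 9.
74 hashes to 8; slot 8 is free -> place at 8.
442 hashes to 1, h2=3; 1 taken -> place at 4.
19 hashes to 8, h2=10; 8 taken -> place at 7.
618 hashes to 1, h2=9; 1 taken -> place at 10.
277 hashes to 1, h2=8; 1,9 taken -> place at 6.
Table: [—, 222, —, —, 442, —, 277, 19, 74, 937, 618]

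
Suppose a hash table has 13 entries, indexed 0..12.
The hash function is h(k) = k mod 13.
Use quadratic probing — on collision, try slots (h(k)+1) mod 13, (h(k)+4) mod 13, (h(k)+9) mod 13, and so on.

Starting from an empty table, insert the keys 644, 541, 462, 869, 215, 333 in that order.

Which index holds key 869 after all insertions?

12

644 hashes to 7; slot 7 is free => place at 7.
541 hashes to 8; slot 8 is free => place at 8.
462 hashes to 7; 7,8 taken => place at 11.
869 hashes to 11; 11 taken => place at 12.
215 hashes to 7; 7,8,11 taken => place at 3.
333 hashes to 8; 8 taken => place at 9.
Table: [—, —, —, 215, —, —, —, 644, 541, 333, —, 462, 869]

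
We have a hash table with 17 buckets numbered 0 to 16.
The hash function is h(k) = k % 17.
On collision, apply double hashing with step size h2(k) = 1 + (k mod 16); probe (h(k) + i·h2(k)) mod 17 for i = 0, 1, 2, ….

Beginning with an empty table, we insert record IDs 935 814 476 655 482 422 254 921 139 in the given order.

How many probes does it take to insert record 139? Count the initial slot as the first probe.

3

935: h=0 -> slot 0
814: h=15 -> slot 15
476: h=0, h2=13, probe 0,13 -> slot 13
655: h=9 -> slot 9
482: h=6 -> slot 6
422: h=14 -> slot 14
254: h=16 -> slot 16
921: h=3 -> slot 3
139: h=3, h2=12, probe 3,15,10 -> slot 10
Table: [935, _, _, 921, _, _, 482, _, _, 655, 139, _, _, 476, 422, 814, 254]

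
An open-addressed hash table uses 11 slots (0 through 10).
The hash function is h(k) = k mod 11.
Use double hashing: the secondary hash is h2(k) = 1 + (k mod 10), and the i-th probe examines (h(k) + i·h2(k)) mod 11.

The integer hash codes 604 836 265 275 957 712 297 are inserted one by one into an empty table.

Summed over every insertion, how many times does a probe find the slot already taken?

6

604: h=10 -> slot 10
836: h=0 -> slot 0
265: h=1 -> slot 1
275: h=0, h2=6, probe 0,6 -> slot 6
957: h=0, h2=8, probe 0,8 -> slot 8
712: h=8, h2=3, probe 8,0,3 -> slot 3
297: h=0, h2=8, probe 0,8,5 -> slot 5
Table: [836, 265, ., 712, ., 297, 275, ., 957, ., 604]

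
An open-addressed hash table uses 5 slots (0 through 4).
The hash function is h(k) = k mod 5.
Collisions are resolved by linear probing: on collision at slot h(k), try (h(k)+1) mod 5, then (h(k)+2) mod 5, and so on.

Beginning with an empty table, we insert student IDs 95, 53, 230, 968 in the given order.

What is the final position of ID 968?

95 hashes to 0; slot 0 is free → place at 0.
53 hashes to 3; slot 3 is free → place at 3.
230 hashes to 0; 0 taken → place at 1.
968 hashes to 3; 3 taken → place at 4.
Table: [95, 230, —, 53, 968]

4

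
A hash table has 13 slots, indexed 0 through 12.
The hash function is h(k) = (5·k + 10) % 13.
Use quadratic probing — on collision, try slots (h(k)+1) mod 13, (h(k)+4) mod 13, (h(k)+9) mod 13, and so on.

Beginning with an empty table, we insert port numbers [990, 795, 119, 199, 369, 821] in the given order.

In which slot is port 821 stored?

990: h=7 -> slot 7
795: h=7, probe 7,8 -> slot 8
119: h=7, probe 7,8,11 -> slot 11
199: h=4 -> slot 4
369: h=9 -> slot 9
821: h=7, probe 7,8,11,3 -> slot 3
Table: [-, -, -, 821, 199, -, -, 990, 795, 369, -, 119, -]

3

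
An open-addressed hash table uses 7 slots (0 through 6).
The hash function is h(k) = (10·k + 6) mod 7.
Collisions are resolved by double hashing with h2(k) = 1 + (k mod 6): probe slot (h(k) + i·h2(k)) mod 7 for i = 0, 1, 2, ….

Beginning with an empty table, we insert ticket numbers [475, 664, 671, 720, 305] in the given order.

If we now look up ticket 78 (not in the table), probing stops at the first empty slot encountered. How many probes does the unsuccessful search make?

475: h=3 → slot 3
664: h=3, h2=5, probe 3,1 → slot 1
671: h=3, h2=6, probe 3,2 → slot 2
720: h=3, h2=1, probe 3,4 → slot 4
305: h=4, h2=6, probe 4,3,2,1,0 → slot 0
Table: [305, 664, 671, 475, 720, ∅, ∅]
Lookup 78: h=2, h2=1, probe 2,3,4,5 → slot 5 empty, not found.

4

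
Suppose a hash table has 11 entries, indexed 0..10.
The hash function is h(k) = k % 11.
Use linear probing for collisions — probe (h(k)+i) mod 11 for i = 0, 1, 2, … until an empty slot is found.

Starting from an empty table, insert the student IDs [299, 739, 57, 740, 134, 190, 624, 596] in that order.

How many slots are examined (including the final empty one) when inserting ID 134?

5

Insert 299: h=2, slot 2 empty → index 2.
Insert 739: h=2, slot 2 occupied → index 3.
Insert 57: h=2, slots 2,3 occupied → index 4.
Insert 740: h=3, slots 3,4 occupied → index 5.
Insert 134: h=2, slots 2,3,4,5 occupied → index 6.
Insert 190: h=3, slots 3,4,5,6 occupied → index 7.
Insert 624: h=8, slot 8 empty → index 8.
Insert 596: h=2, slots 2,3,4,5,6,7,8 occupied → index 9.
Table: [∅, ∅, 299, 739, 57, 740, 134, 190, 624, 596, ∅]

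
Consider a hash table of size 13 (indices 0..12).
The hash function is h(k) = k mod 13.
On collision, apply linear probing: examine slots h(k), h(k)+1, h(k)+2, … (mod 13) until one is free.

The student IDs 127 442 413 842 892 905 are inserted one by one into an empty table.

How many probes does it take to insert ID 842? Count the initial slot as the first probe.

3

127 hashes to 10; slot 10 is free -> place at 10.
442 hashes to 0; slot 0 is free -> place at 0.
413 hashes to 10; 10 taken -> place at 11.
842 hashes to 10; 10,11 taken -> place at 12.
892 hashes to 8; slot 8 is free -> place at 8.
905 hashes to 8; 8 taken -> place at 9.
Table: [442, _, _, _, _, _, _, _, 892, 905, 127, 413, 842]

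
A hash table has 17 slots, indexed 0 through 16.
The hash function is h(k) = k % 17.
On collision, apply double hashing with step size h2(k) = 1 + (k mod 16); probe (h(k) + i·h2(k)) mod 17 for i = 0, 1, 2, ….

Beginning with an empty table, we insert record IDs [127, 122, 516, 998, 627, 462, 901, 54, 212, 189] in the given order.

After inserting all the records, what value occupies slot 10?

54

Insert 127: h=8, slot 8 empty -> index 8.
Insert 122: h=3, slot 3 empty -> index 3.
Insert 516: h=6, slot 6 empty -> index 6.
Insert 998: h=12, slot 12 empty -> index 12.
Insert 627: h=15, slot 15 empty -> index 15.
Insert 462: h=3, h2=15, slot 3 occupied -> index 1.
Insert 901: h=0, slot 0 empty -> index 0.
Insert 54: h=3, h2=7, slot 3 occupied -> index 10.
Insert 212: h=8, h2=5, slot 8 occupied -> index 13.
Insert 189: h=2, slot 2 empty -> index 2.
Table: [901, 462, 189, 122, —, —, 516, —, 127, —, 54, —, 998, 212, —, 627, —]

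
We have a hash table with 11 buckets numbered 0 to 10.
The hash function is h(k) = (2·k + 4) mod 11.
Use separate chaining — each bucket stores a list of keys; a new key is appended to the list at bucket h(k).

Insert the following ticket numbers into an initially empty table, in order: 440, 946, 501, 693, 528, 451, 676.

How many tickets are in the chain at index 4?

5

440 → bucket 4
946 → bucket 4 (collision)
501 → bucket 5
693 → bucket 4 (collision)
528 → bucket 4 (collision)
451 → bucket 4 (collision)
676 → bucket 3
Final buckets:
0: _
1: _
2: _
3: 676
4: 440 -> 946 -> 693 -> 528 -> 451
5: 501
6: _
7: _
8: _
9: _
10: _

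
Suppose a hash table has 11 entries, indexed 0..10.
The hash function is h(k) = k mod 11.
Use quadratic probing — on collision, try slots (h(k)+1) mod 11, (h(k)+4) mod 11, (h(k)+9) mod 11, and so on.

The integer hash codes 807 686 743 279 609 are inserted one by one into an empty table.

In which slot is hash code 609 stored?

807: h=4 => slot 4
686: h=4, probe 4,5 => slot 5
743: h=6 => slot 6
279: h=4, probe 4,5,8 => slot 8
609: h=4, probe 4,5,8,2 => slot 2
Table: [—, —, 609, —, 807, 686, 743, —, 279, —, —]

2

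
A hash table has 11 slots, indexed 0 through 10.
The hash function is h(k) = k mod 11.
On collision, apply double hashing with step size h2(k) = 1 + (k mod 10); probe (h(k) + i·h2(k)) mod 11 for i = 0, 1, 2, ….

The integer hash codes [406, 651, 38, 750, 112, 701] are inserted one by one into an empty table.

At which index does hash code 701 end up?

Insert 406: h=10, slot 10 empty => index 10.
Insert 651: h=2, slot 2 empty => index 2.
Insert 38: h=5, slot 5 empty => index 5.
Insert 750: h=2, h2=1, slot 2 occupied => index 3.
Insert 112: h=2, h2=3, slots 2,5 occupied => index 8.
Insert 701: h=8, h2=2, slots 8,10 occupied => index 1.
Table: [—, 701, 651, 750, —, 38, —, —, 112, —, 406]

1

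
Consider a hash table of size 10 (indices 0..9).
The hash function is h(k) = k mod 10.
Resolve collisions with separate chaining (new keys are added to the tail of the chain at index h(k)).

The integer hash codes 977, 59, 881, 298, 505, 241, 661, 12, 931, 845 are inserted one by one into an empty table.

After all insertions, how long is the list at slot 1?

977 -> bucket 7
59 -> bucket 9
881 -> bucket 1
298 -> bucket 8
505 -> bucket 5
241 -> bucket 1 (collision)
661 -> bucket 1 (collision)
12 -> bucket 2
931 -> bucket 1 (collision)
845 -> bucket 5 (collision)
Final buckets:
0: _
1: 881 -> 241 -> 661 -> 931
2: 12
3: _
4: _
5: 505 -> 845
6: _
7: 977
8: 298
9: 59

4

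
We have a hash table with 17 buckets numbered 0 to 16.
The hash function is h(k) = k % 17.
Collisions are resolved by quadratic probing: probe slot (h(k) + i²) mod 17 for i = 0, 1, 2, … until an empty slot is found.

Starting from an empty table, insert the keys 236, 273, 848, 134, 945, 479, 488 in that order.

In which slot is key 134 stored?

236 hashes to 15; slot 15 is free => place at 15.
273 hashes to 1; slot 1 is free => place at 1.
848 hashes to 15; 15 taken => place at 16.
134 hashes to 15; 15,16 taken => place at 2.
945 hashes to 10; slot 10 is free => place at 10.
479 hashes to 3; slot 3 is free => place at 3.
488 hashes to 12; slot 12 is free => place at 12.
Table: [∅, 273, 134, 479, ∅, ∅, ∅, ∅, ∅, ∅, 945, ∅, 488, ∅, ∅, 236, 848]

2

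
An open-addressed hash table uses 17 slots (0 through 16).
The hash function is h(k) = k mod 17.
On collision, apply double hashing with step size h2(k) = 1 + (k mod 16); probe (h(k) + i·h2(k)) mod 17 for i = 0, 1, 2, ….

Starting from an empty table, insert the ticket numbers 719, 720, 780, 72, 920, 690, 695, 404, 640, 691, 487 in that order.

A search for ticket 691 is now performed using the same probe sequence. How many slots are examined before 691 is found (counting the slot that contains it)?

719 hashes to 5; slot 5 is free → place at 5.
720 hashes to 6; slot 6 is free → place at 6.
780 hashes to 15; slot 15 is free → place at 15.
72 hashes to 4; slot 4 is free → place at 4.
920 hashes to 2; slot 2 is free → place at 2.
690 hashes to 10; slot 10 is free → place at 10.
695 hashes to 15, h2=8; 15,6 taken → place at 14.
404 hashes to 13; slot 13 is free → place at 13.
640 hashes to 11; slot 11 is free → place at 11.
691 hashes to 11, h2=4; 11,15,2,6,10,14 taken → place at 1.
487 hashes to 11, h2=8; 11,2,10,1 taken → place at 9.
Table: [_, 691, 920, _, 72, 719, 720, _, _, 487, 690, 640, _, 404, 695, 780, _]
Lookup 691: h=11, h2=4, probe 11,15,2,6,10,14,1 → found at 1.

7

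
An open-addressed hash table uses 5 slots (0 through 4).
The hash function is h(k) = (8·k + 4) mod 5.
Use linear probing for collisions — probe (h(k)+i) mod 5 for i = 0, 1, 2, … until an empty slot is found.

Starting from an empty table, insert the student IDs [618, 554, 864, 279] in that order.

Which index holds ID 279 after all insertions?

Insert 618: h=3, slot 3 empty → index 3.
Insert 554: h=1, slot 1 empty → index 1.
Insert 864: h=1, slot 1 occupied → index 2.
Insert 279: h=1, slots 1,2,3 occupied → index 4.
Table: [_, 554, 864, 618, 279]

4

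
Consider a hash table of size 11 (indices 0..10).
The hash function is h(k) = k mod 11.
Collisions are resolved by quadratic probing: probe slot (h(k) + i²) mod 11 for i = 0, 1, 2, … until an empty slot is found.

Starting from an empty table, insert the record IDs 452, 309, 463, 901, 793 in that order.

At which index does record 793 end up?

Insert 452: h=1, slot 1 empty -> index 1.
Insert 309: h=1, slot 1 occupied -> index 2.
Insert 463: h=1, slots 1,2 occupied -> index 5.
Insert 901: h=10, slot 10 empty -> index 10.
Insert 793: h=1, slots 1,2,5,10 occupied -> index 6.
Table: [., 452, 309, ., ., 463, 793, ., ., ., 901]

6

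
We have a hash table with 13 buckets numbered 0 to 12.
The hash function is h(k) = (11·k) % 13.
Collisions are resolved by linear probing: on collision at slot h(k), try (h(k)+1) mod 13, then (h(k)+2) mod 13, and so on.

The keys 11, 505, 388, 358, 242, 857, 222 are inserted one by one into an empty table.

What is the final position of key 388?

11 hashes to 4; slot 4 is free -> place at 4.
505 hashes to 4; 4 taken -> place at 5.
388 hashes to 4; 4,5 taken -> place at 6.
358 hashes to 12; slot 12 is free -> place at 12.
242 hashes to 10; slot 10 is free -> place at 10.
857 hashes to 2; slot 2 is free -> place at 2.
222 hashes to 11; slot 11 is free -> place at 11.
Table: [—, —, 857, —, 11, 505, 388, —, —, —, 242, 222, 358]

6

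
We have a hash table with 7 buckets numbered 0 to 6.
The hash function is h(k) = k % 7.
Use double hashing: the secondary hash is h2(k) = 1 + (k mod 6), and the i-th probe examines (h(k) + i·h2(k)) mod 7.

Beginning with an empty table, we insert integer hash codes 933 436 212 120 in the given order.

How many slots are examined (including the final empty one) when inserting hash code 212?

933 hashes to 2; slot 2 is free -> place at 2.
436 hashes to 2, h2=5; 2 taken -> place at 0.
212 hashes to 2, h2=3; 2 taken -> place at 5.
120 hashes to 1; slot 1 is free -> place at 1.
Table: [436, 120, 933, -, -, 212, -]

2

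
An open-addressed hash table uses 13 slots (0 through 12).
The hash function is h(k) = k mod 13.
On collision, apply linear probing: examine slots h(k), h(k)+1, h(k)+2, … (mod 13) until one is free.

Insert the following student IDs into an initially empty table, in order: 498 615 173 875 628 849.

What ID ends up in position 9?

849

498 hashes to 4; slot 4 is free -> place at 4.
615 hashes to 4; 4 taken -> place at 5.
173 hashes to 4; 4,5 taken -> place at 6.
875 hashes to 4; 4,5,6 taken -> place at 7.
628 hashes to 4; 4,5,6,7 taken -> place at 8.
849 hashes to 4; 4,5,6,7,8 taken -> place at 9.
Table: [., ., ., ., 498, 615, 173, 875, 628, 849, ., ., .]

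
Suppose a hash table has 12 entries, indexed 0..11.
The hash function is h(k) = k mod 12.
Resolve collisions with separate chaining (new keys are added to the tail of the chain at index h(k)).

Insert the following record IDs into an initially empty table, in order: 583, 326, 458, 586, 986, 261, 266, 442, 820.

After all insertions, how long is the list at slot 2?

4

Insert 583: h=7, bucket 7 empty → new chain.
Insert 326: h=2, bucket 2 empty → new chain.
Insert 458: h=2, bucket 2 nonempty → append to chain.
Insert 586: h=10, bucket 10 empty → new chain.
Insert 986: h=2, bucket 2 nonempty → append to chain.
Insert 261: h=9, bucket 9 empty → new chain.
Insert 266: h=2, bucket 2 nonempty → append to chain.
Insert 442: h=10, bucket 10 nonempty → append to chain.
Insert 820: h=4, bucket 4 empty → new chain.
Final buckets:
0: .
1: .
2: 326 -> 458 -> 986 -> 266
3: .
4: 820
5: .
6: .
7: 583
8: .
9: 261
10: 586 -> 442
11: .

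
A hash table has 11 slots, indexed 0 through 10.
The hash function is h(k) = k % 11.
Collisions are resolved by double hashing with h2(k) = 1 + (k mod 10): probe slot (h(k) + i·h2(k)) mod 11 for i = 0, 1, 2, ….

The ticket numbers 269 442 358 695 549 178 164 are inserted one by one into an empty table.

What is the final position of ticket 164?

4

269 hashes to 5; slot 5 is free => place at 5.
442 hashes to 2; slot 2 is free => place at 2.
358 hashes to 6; slot 6 is free => place at 6.
695 hashes to 2, h2=6; 2 taken => place at 8.
549 hashes to 10; slot 10 is free => place at 10.
178 hashes to 2, h2=9; 2 taken => place at 0.
164 hashes to 10, h2=5; 10 taken => place at 4.
Table: [178, ., 442, ., 164, 269, 358, ., 695, ., 549]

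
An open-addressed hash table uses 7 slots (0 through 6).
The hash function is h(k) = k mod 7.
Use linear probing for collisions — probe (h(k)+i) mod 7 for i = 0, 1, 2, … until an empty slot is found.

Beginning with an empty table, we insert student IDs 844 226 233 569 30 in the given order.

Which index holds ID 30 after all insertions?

844: h=4 -> slot 4
226: h=2 -> slot 2
233: h=2, probe 2,3 -> slot 3
569: h=2, probe 2,3,4,5 -> slot 5
30: h=2, probe 2,3,4,5,6 -> slot 6
Table: [., ., 226, 233, 844, 569, 30]

6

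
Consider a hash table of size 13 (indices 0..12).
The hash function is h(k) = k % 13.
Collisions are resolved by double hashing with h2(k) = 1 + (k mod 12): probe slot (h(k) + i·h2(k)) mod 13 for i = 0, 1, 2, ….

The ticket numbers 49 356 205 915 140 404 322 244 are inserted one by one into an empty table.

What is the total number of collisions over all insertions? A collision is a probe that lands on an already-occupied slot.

5

49: h=10 → slot 10
356: h=5 → slot 5
205: h=10, h2=2, probe 10,12 → slot 12
915: h=5, h2=4, probe 5,9 → slot 9
140: h=10, h2=9, probe 10,6 → slot 6
404: h=1 → slot 1
322: h=10, h2=11, probe 10,8 → slot 8
244: h=10, h2=5, probe 10,2 → slot 2
Table: [-, 404, 244, -, -, 356, 140, -, 322, 915, 49, -, 205]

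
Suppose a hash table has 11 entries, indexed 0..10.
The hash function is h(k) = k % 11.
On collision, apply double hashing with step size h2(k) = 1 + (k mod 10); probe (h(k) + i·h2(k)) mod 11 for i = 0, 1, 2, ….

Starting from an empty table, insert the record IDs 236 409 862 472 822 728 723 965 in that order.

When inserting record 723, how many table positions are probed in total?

Insert 236: h=5, slot 5 empty -> index 5.
Insert 409: h=2, slot 2 empty -> index 2.
Insert 862: h=4, slot 4 empty -> index 4.
Insert 472: h=10, slot 10 empty -> index 10.
Insert 822: h=8, slot 8 empty -> index 8.
Insert 728: h=2, h2=9, slot 2 occupied -> index 0.
Insert 723: h=8, h2=4, slot 8 occupied -> index 1.
Insert 965: h=8, h2=6, slot 8 occupied -> index 3.
Table: [728, 723, 409, 965, 862, 236, -, -, 822, -, 472]

2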